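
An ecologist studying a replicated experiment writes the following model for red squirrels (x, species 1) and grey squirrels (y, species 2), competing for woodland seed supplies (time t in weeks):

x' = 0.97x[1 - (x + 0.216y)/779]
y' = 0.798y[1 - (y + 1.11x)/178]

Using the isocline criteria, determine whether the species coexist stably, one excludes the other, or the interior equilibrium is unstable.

Compare the nullcline intercepts: K1/α12 = 779/0.216 = 3610 > K2 = 178; K2/α21 = 178/1.11 = 160 < K1 = 779.
Since the inequalities point opposite ways, species 1 can invade but species 2 cannot.

species 1 excludes species 2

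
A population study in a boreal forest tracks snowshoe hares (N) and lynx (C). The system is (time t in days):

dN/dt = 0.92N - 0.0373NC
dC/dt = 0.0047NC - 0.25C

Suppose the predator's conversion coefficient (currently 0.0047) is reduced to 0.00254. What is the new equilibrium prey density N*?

At the interior fixed point, setting dC/dt = 0 with C > 0 fixes N* = (predator death rate)/(NC coefficient) — independent of the other coefficients.
With the change, N* = 0.25/0.00254 = 98.4; it rises from 53.2.

N* ≈ 98.4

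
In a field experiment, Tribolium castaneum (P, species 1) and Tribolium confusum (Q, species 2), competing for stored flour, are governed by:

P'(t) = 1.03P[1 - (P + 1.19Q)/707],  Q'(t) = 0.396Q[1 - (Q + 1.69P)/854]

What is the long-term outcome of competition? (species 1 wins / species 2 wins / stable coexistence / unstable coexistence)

Compare the nullcline intercepts: K1/α12 = 707/1.19 = 594 < K2 = 854; K2/α21 = 854/1.69 = 505 < K1 = 707.
Since both are reversed, neither can invade when rare; the interior point is a saddle.

unstable coexistence (outcome depends on initial conditions)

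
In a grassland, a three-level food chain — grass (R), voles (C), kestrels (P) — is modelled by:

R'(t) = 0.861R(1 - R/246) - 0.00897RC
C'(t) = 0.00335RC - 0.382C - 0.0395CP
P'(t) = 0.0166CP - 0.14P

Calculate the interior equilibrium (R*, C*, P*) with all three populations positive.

From dP/dt = 0: 0.0166C* = 0.14, so C* = 8.43.
From dR/dt = 0: 0.861(1 - R*/246) = 0.00897·8.43, giving R* = 246·(1 - 0.0879) = 224.
From dC/dt = 0: 0.00335·224 - 0.382 = 0.0395P*, so P* = 0.37/0.0395 = 9.36.

R* ≈ 224, C* ≈ 8.43, P* ≈ 9.36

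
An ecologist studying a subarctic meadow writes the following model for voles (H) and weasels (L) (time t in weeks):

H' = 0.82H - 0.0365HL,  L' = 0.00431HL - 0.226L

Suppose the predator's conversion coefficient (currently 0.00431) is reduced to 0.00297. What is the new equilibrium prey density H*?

H* ≈ 76.1

At the interior fixed point, setting dL/dt = 0 with L > 0 fixes H* = (predator death rate)/(HL coefficient) — independent of the other coefficients.
With the change, H* = 0.226/0.00297 = 76.1; it rises from 52.4.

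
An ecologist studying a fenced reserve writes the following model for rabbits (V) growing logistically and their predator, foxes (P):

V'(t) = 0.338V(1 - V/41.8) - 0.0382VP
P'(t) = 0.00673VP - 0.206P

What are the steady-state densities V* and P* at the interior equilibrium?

From dP/dt = 0 with P > 0: 0.00673V* = 0.206, so V* = 30.6.
Substitute into dV/dt = 0: 0.338(1 - 30.6/41.8) = 0.0382P*.
The bracket is 0.268, giving P* = 0.0905/0.0382 = 2.37.

V* ≈ 30.6, P* ≈ 2.37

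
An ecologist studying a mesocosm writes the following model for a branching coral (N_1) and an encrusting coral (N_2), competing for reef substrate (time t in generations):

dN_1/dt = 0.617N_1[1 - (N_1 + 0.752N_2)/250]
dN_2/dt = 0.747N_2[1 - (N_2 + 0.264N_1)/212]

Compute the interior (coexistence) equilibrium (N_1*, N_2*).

Setting both brackets to zero gives the nullclines N_1 + 0.752N_2 = 250 and 0.264N_1 + N_2 = 212.
Substituting N_2 = 212 - 0.264N_1 into the first: N_1(1 - 0.752·0.264) = 250 - 0.752·212.
So N_1* = 90.6/0.801 = 113, and then N_2* = 212 - 0.264·113 = 182.

N_1* ≈ 113, N_2* ≈ 182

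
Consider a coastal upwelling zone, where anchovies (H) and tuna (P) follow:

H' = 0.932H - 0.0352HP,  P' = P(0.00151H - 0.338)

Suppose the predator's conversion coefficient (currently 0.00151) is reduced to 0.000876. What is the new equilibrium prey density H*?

At the interior fixed point, setting dP/dt = 0 with P > 0 fixes H* = (predator death rate)/(HP coefficient) — independent of the other coefficients.
With the change, H* = 0.338/0.000876 = 386; it rises from 224.

H* ≈ 386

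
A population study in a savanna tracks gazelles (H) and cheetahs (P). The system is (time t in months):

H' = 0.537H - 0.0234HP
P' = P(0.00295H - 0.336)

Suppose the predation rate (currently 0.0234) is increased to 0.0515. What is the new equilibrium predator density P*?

P* ≈ 10.4

At the interior fixed point, setting dH/dt = 0 with H > 0 fixes P* = (prey growth rate)/(HP coefficient) — independent of the other coefficients.
With the change, P* = 0.537/0.0515 = 10.4; it falls from 22.9.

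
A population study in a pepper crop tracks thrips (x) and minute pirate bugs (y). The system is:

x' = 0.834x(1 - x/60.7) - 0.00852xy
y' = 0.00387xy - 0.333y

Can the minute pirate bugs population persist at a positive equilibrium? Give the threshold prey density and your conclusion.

Threshold x = 86; K < 86, so no, the predator goes extinct.

The predator equation gives dy/dt > 0 only when x > 0.333/0.00387 = 86.
Without the predator, x → K = 60.7. Since 60.7 < 86, the predator cannot invade.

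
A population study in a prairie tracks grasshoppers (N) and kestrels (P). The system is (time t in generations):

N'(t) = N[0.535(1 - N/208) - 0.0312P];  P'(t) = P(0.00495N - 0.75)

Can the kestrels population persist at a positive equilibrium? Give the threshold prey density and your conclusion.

The predator equation gives dP/dt > 0 only when N > 0.75/0.00495 = 152.
Without the predator, N → K = 208. Since 208 > 152, the predator can invade and persist.

Threshold N = 152; K > 152, so yes, the predator persists.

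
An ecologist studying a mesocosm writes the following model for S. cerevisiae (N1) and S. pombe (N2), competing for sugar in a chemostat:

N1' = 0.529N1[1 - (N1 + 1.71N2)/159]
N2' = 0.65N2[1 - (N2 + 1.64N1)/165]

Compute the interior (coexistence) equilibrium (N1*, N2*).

Setting both brackets to zero gives the nullclines N1 + 1.71N2 = 159 and 1.64N1 + N2 = 165.
Substituting N2 = 165 - 1.64N1 into the first: N1(1 - 1.71·1.64) = 159 - 1.71·165.
So N1* = -123/-1.8 = 68.2, and then N2* = 165 - 1.64·68.2 = 53.1.

N1* ≈ 68.2, N2* ≈ 53.1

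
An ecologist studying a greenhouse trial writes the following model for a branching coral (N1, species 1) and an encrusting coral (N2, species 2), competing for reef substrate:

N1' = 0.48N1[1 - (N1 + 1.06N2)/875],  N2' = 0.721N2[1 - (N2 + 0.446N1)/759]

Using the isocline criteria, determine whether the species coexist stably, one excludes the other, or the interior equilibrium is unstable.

Compare the nullcline intercepts: K1/α12 = 875/1.06 = 825 > K2 = 759; K2/α21 = 759/0.446 = 1700 > K1 = 875.
Since both inequalities hold, each species can invade when rare, so the interior equilibrium is stable.

stable coexistence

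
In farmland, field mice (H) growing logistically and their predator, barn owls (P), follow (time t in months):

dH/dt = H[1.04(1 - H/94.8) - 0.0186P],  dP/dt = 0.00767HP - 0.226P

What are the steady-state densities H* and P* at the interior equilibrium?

From dP/dt = 0 with P > 0: 0.00767H* = 0.226, so H* = 29.5.
Substitute into dH/dt = 0: 1.04(1 - 29.5/94.8) = 0.0186P*.
The bracket is 0.689, giving P* = 0.717/0.0186 = 38.5.

H* ≈ 29.5, P* ≈ 38.5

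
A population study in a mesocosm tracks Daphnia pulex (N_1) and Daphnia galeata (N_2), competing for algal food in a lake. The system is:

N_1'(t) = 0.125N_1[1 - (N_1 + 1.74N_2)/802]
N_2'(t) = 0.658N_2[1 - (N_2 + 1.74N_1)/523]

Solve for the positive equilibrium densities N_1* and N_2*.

N_1* ≈ 53.3, N_2* ≈ 430

Setting both brackets to zero gives the nullclines N_1 + 1.74N_2 = 802 and 1.74N_1 + N_2 = 523.
Substituting N_2 = 523 - 1.74N_1 into the first: N_1(1 - 1.74·1.74) = 802 - 1.74·523.
So N_1* = -108/-2.03 = 53.3, and then N_2* = 523 - 1.74·53.3 = 430.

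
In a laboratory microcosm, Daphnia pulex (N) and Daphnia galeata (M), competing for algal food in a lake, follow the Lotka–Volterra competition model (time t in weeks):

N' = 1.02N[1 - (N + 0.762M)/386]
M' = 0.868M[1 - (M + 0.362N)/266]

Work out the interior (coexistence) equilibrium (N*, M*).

N* ≈ 253, M* ≈ 174

Setting both brackets to zero gives the nullclines N + 0.762M = 386 and 0.362N + M = 266.
Substituting M = 266 - 0.362N into the first: N(1 - 0.762·0.362) = 386 - 0.762·266.
So N* = 183/0.724 = 253, and then M* = 266 - 0.362·253 = 174.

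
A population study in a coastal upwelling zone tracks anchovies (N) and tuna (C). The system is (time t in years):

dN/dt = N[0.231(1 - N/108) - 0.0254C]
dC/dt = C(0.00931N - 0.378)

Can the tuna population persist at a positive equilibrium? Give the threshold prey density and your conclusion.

The predator equation gives dC/dt > 0 only when N > 0.378/0.00931 = 40.6.
Without the predator, N → K = 108. Since 108 > 40.6, the predator can invade and persist.

Threshold N = 40.6; K > 40.6, so yes, the predator persists.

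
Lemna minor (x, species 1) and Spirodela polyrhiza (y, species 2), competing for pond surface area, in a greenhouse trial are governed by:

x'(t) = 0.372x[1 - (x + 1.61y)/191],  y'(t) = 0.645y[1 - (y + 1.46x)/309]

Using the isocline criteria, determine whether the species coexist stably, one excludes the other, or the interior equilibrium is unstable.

Compare the nullcline intercepts: K1/α12 = 191/1.61 = 119 < K2 = 309; K2/α21 = 309/1.46 = 212 > K1 = 191.
Since the inequalities point opposite ways, species 2 can invade but species 1 cannot.

species 2 excludes species 1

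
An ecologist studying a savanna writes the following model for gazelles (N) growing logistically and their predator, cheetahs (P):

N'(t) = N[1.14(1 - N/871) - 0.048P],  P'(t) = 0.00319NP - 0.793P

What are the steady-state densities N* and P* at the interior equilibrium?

From dP/dt = 0 with P > 0: 0.00319N* = 0.793, so N* = 249.
Substitute into dN/dt = 0: 1.14(1 - 249/871) = 0.048P*.
The bracket is 0.715, giving P* = 0.815/0.048 = 17.

N* ≈ 249, P* ≈ 17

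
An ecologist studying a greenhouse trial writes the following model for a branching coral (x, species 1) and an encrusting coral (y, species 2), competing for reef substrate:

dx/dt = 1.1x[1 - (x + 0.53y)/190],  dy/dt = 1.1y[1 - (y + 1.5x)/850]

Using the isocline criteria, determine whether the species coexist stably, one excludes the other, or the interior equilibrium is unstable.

Compare the nullcline intercepts: K1/α12 = 190/0.53 = 358 < K2 = 850; K2/α21 = 850/1.5 = 567 > K1 = 190.
Since the inequalities point opposite ways, species 2 can invade but species 1 cannot.

species 2 excludes species 1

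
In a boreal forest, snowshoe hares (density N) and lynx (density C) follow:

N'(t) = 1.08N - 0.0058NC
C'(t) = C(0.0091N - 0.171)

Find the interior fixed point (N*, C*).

Set dC/dt = 0 with C > 0: 0.0091N - 0.171 = 0, so N* = 0.171/0.0091 = 18.8.
Set dN/dt = 0 with N > 0: 1.08 - 0.0058C = 0, so C* = 1.08/0.0058 = 186.

N* ≈ 18.8, C* ≈ 186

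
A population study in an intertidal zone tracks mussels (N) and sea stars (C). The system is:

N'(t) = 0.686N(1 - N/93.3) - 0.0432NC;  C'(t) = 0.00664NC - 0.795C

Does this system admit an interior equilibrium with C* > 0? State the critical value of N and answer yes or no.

Threshold N = 120; K < 120, so no, the predator goes extinct.

The predator equation gives dC/dt > 0 only when N > 0.795/0.00664 = 120.
Without the predator, N → K = 93.3. Since 93.3 < 120, the predator cannot invade.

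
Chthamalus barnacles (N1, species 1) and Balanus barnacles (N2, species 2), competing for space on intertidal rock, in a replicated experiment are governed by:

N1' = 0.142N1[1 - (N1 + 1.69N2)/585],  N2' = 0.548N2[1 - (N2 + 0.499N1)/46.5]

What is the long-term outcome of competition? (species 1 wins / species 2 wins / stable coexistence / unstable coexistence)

species 1 excludes species 2

Compare the nullcline intercepts: K1/α12 = 585/1.69 = 346 > K2 = 46.5; K2/α21 = 46.5/0.499 = 93.2 < K1 = 585.
Since the inequalities point opposite ways, species 1 can invade but species 2 cannot.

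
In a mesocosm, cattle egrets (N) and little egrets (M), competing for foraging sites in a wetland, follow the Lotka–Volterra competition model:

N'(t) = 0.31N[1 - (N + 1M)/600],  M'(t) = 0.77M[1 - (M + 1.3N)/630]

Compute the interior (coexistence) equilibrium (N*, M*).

Setting both brackets to zero gives the nullclines N + 1M = 600 and 1.3N + M = 630.
Substituting M = 630 - 1.3N into the first: N(1 - 1·1.3) = 600 - 1·630.
So N* = -30/-0.3 = 100, and then M* = 630 - 1.3·100 = 500.

N* ≈ 100, M* ≈ 500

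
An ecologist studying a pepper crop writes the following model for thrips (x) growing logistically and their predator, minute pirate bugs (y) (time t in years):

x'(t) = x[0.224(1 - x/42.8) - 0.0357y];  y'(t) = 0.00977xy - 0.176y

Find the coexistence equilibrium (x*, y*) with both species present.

x* ≈ 18, y* ≈ 3.63

From dy/dt = 0 with y > 0: 0.00977x* = 0.176, so x* = 18.
Substitute into dx/dt = 0: 0.224(1 - 18/42.8) = 0.0357y*.
The bracket is 0.579, giving y* = 0.13/0.0357 = 3.63.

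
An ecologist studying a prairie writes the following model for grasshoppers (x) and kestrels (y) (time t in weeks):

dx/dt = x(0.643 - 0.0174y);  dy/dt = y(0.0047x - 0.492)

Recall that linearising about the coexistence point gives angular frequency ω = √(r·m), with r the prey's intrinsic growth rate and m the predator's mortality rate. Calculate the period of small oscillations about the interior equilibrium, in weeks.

T ≈ 11.2 weeks

Here r = 0.643 and m = 0.492, so r·m = 0.316.
ω = √0.316 = 0.562 per week, hence T = 2π/ω ≈ 11.2 weeks.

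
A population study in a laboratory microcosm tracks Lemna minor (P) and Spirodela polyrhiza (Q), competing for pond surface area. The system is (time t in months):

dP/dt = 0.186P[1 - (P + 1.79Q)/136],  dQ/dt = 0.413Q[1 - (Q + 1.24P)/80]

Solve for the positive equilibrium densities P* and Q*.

Setting both brackets to zero gives the nullclines P + 1.79Q = 136 and 1.24P + Q = 80.
Substituting Q = 80 - 1.24P into the first: P(1 - 1.79·1.24) = 136 - 1.79·80.
So P* = -7.2/-1.22 = 5.9, and then Q* = 80 - 1.24·5.9 = 72.7.

P* ≈ 5.9, Q* ≈ 72.7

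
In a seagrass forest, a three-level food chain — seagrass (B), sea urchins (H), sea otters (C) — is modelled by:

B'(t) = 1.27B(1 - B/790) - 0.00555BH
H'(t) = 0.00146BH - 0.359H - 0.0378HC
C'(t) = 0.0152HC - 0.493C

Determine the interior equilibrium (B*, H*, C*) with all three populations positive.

B* ≈ 678, H* ≈ 32.4, C* ≈ 16.7

From dC/dt = 0: 0.0152H* = 0.493, so H* = 32.4.
From dB/dt = 0: 1.27(1 - B*/790) = 0.00555·32.4, giving B* = 790·(1 - 0.142) = 678.
From dH/dt = 0: 0.00146·678 - 0.359 = 0.0378C*, so C* = 0.631/0.0378 = 16.7.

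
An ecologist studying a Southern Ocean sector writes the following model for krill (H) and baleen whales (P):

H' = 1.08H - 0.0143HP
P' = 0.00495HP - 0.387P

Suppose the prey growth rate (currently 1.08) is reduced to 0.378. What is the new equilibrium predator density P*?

At the interior fixed point, setting dH/dt = 0 with H > 0 fixes P* = (prey growth rate)/(HP coefficient) — independent of the other coefficients.
With the change, P* = 0.378/0.0143 = 26.4; it falls from 75.5.

P* ≈ 26.4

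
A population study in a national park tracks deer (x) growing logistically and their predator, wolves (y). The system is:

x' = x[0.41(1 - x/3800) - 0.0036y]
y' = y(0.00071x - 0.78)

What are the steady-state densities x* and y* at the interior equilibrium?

From dy/dt = 0 with y > 0: 0.00071x* = 0.78, so x* = 1100.
Substitute into dx/dt = 0: 0.41(1 - 1100/3800) = 0.0036y*.
The bracket is 0.711, giving y* = 0.291/0.0036 = 81.

x* ≈ 1100, y* ≈ 81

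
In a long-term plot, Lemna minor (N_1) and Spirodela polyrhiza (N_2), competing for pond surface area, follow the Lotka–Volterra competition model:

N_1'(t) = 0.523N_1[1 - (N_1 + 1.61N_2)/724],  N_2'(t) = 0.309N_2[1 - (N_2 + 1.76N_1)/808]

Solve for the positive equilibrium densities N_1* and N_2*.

Setting both brackets to zero gives the nullclines N_1 + 1.61N_2 = 724 and 1.76N_1 + N_2 = 808.
Substituting N_2 = 808 - 1.76N_1 into the first: N_1(1 - 1.61·1.76) = 724 - 1.61·808.
So N_1* = -577/-1.83 = 315, and then N_2* = 808 - 1.76·315 = 254.

N_1* ≈ 315, N_2* ≈ 254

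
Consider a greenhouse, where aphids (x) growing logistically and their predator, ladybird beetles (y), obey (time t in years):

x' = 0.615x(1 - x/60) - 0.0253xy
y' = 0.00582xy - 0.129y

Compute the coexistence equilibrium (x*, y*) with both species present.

From dy/dt = 0 with y > 0: 0.00582x* = 0.129, so x* = 22.2.
Substitute into dx/dt = 0: 0.615(1 - 22.2/60) = 0.0253y*.
The bracket is 0.631, giving y* = 0.388/0.0253 = 15.3.

x* ≈ 22.2, y* ≈ 15.3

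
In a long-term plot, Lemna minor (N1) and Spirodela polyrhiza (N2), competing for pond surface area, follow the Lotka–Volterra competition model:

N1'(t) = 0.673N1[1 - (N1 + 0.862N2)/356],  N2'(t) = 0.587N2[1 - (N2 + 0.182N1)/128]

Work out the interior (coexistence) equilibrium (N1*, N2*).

N1* ≈ 291, N2* ≈ 75

Setting both brackets to zero gives the nullclines N1 + 0.862N2 = 356 and 0.182N1 + N2 = 128.
Substituting N2 = 128 - 0.182N1 into the first: N1(1 - 0.862·0.182) = 356 - 0.862·128.
So N1* = 246/0.843 = 291, and then N2* = 128 - 0.182·291 = 75.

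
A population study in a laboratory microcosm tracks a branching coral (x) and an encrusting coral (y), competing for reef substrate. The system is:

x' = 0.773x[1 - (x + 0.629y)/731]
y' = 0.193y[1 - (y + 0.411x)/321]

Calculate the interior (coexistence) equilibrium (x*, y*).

x* ≈ 714, y* ≈ 27.7

Setting both brackets to zero gives the nullclines x + 0.629y = 731 and 0.411x + y = 321.
Substituting y = 321 - 0.411x into the first: x(1 - 0.629·0.411) = 731 - 0.629·321.
So x* = 529/0.741 = 714, and then y* = 321 - 0.411·714 = 27.7.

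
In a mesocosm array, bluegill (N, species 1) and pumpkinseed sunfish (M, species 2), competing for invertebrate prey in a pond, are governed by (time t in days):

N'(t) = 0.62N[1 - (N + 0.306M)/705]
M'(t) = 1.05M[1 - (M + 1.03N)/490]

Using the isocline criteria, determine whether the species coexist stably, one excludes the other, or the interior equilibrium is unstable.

species 1 excludes species 2

Compare the nullcline intercepts: K1/α12 = 705/0.306 = 2300 > K2 = 490; K2/α21 = 490/1.03 = 476 < K1 = 705.
Since the inequalities point opposite ways, species 1 can invade but species 2 cannot.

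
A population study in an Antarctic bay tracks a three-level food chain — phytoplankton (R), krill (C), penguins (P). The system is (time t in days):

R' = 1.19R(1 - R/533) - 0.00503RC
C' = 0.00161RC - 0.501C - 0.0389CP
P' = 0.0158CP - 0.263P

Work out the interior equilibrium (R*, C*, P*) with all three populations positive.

R* ≈ 495, C* ≈ 16.6, P* ≈ 7.63

From dP/dt = 0: 0.0158C* = 0.263, so C* = 16.6.
From dR/dt = 0: 1.19(1 - R*/533) = 0.00503·16.6, giving R* = 533·(1 - 0.0704) = 495.
From dC/dt = 0: 0.00161·495 - 0.501 = 0.0389P*, so P* = 0.297/0.0389 = 7.63.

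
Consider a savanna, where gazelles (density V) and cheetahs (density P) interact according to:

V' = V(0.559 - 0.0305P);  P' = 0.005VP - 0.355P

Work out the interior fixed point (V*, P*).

V* ≈ 71, P* ≈ 18.3

Set dP/dt = 0 with P > 0: 0.005V - 0.355 = 0, so V* = 0.355/0.005 = 71.
Set dV/dt = 0 with V > 0: 0.559 - 0.0305P = 0, so P* = 0.559/0.0305 = 18.3.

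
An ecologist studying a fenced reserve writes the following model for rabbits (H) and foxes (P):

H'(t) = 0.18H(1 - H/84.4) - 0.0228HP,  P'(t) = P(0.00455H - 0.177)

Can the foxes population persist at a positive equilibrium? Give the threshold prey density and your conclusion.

Threshold H = 38.9; K > 38.9, so yes, the predator persists.

The predator equation gives dP/dt > 0 only when H > 0.177/0.00455 = 38.9.
Without the predator, H → K = 84.4. Since 84.4 > 38.9, the predator can invade and persist.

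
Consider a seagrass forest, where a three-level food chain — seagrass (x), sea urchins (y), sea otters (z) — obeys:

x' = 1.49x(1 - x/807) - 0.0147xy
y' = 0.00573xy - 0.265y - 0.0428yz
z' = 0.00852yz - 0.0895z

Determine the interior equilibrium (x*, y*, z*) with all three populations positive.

From dz/dt = 0: 0.00852y* = 0.0895, so y* = 10.5.
From dx/dt = 0: 1.49(1 - x*/807) = 0.0147·10.5, giving x* = 807·(1 - 0.104) = 723.
From dy/dt = 0: 0.00573·723 - 0.265 = 0.0428z*, so z* = 3.88/0.0428 = 90.7.

x* ≈ 723, y* ≈ 10.5, z* ≈ 90.7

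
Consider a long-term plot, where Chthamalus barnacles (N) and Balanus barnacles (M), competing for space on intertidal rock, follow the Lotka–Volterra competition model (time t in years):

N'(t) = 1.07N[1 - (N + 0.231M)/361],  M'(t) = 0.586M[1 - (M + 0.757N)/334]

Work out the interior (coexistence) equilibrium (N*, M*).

N* ≈ 344, M* ≈ 73.6

Setting both brackets to zero gives the nullclines N + 0.231M = 361 and 0.757N + M = 334.
Substituting M = 334 - 0.757N into the first: N(1 - 0.231·0.757) = 361 - 0.231·334.
So N* = 284/0.825 = 344, and then M* = 334 - 0.757·344 = 73.6.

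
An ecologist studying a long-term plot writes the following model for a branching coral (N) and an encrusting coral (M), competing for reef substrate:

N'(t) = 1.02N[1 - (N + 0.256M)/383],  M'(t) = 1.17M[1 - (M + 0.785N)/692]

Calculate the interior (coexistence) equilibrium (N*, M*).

N* ≈ 258, M* ≈ 490

Setting both brackets to zero gives the nullclines N + 0.256M = 383 and 0.785N + M = 692.
Substituting M = 692 - 0.785N into the first: N(1 - 0.256·0.785) = 383 - 0.256·692.
So N* = 206/0.799 = 258, and then M* = 692 - 0.785·258 = 490.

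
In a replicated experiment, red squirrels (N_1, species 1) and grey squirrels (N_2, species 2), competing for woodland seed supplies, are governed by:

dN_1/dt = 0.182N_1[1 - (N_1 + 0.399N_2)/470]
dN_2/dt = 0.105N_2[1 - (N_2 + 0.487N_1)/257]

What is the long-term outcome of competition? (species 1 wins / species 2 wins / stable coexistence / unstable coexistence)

Compare the nullcline intercepts: K1/α12 = 470/0.399 = 1180 > K2 = 257; K2/α21 = 257/0.487 = 528 > K1 = 470.
Since both inequalities hold, each species can invade when rare, so the interior equilibrium is stable.

stable coexistence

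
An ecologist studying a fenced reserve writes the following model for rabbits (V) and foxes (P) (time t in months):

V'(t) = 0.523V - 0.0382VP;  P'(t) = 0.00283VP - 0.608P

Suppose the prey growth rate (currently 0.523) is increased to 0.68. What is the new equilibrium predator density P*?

At the interior fixed point, setting dV/dt = 0 with V > 0 fixes P* = (prey growth rate)/(VP coefficient) — independent of the other coefficients.
With the change, P* = 0.68/0.0382 = 17.8; it rises from 13.7.

P* ≈ 17.8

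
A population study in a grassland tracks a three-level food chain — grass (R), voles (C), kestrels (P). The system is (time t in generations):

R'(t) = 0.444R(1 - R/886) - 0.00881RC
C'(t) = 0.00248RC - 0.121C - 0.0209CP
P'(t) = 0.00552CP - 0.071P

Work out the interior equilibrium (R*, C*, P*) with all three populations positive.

From dP/dt = 0: 0.00552C* = 0.071, so C* = 12.9.
From dR/dt = 0: 0.444(1 - R*/886) = 0.00881·12.9, giving R* = 886·(1 - 0.255) = 660.
From dC/dt = 0: 0.00248·660 - 0.121 = 0.0209P*, so P* = 1.52/0.0209 = 72.5.

R* ≈ 660, C* ≈ 12.9, P* ≈ 72.5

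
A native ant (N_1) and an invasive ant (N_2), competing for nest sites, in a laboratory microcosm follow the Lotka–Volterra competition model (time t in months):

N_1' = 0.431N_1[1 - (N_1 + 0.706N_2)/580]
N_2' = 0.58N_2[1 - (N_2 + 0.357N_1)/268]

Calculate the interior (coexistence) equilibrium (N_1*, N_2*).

Setting both brackets to zero gives the nullclines N_1 + 0.706N_2 = 580 and 0.357N_1 + N_2 = 268.
Substituting N_2 = 268 - 0.357N_1 into the first: N_1(1 - 0.706·0.357) = 580 - 0.706·268.
So N_1* = 391/0.748 = 522, and then N_2* = 268 - 0.357·522 = 81.5.

N_1* ≈ 522, N_2* ≈ 81.5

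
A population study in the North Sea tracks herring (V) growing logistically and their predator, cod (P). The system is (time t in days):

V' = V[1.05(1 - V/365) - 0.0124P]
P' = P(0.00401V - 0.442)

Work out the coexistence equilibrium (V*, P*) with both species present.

V* ≈ 110, P* ≈ 59.1

From dP/dt = 0 with P > 0: 0.00401V* = 0.442, so V* = 110.
Substitute into dV/dt = 0: 1.05(1 - 110/365) = 0.0124P*.
The bracket is 0.698, giving P* = 0.733/0.0124 = 59.1.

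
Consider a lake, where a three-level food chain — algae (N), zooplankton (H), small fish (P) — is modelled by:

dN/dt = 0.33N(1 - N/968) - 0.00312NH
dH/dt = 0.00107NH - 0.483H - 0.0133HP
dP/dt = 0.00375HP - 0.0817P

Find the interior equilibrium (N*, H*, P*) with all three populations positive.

N* ≈ 769, H* ≈ 21.8, P* ≈ 25.5

From dP/dt = 0: 0.00375H* = 0.0817, so H* = 21.8.
From dN/dt = 0: 0.33(1 - N*/968) = 0.00312·21.8, giving N* = 968·(1 - 0.206) = 769.
From dH/dt = 0: 0.00107·769 - 0.483 = 0.0133P*, so P* = 0.339/0.0133 = 25.5.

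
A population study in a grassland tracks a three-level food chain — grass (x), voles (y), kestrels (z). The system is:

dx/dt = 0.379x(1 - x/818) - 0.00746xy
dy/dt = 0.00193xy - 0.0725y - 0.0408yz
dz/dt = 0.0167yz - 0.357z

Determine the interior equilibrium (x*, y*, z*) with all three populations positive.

x* ≈ 474, y* ≈ 21.4, z* ≈ 20.6

From dz/dt = 0: 0.0167y* = 0.357, so y* = 21.4.
From dx/dt = 0: 0.379(1 - x*/818) = 0.00746·21.4, giving x* = 818·(1 - 0.421) = 474.
From dy/dt = 0: 0.00193·474 - 0.0725 = 0.0408z*, so z* = 0.842/0.0408 = 20.6.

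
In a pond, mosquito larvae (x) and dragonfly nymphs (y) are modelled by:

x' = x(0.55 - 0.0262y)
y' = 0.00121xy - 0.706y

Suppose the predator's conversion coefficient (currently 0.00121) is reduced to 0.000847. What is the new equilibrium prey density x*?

At the interior fixed point, setting dy/dt = 0 with y > 0 fixes x* = (predator death rate)/(xy coefficient) — independent of the other coefficients.
With the change, x* = 0.706/0.000847 = 834; it rises from 583.

x* ≈ 834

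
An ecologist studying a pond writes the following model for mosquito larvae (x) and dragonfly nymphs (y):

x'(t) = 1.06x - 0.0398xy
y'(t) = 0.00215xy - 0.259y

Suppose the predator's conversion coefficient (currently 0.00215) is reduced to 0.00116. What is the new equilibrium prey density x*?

At the interior fixed point, setting dy/dt = 0 with y > 0 fixes x* = (predator death rate)/(xy coefficient) — independent of the other coefficients.
With the change, x* = 0.259/0.00116 = 223; it rises from 120.

x* ≈ 223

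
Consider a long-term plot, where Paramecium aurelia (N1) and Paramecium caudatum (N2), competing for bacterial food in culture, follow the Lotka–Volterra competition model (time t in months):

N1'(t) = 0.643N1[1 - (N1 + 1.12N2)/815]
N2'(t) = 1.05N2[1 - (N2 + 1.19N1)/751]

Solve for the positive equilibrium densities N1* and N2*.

Setting both brackets to zero gives the nullclines N1 + 1.12N2 = 815 and 1.19N1 + N2 = 751.
Substituting N2 = 751 - 1.19N1 into the first: N1(1 - 1.12·1.19) = 815 - 1.12·751.
So N1* = -26.1/-0.333 = 78.5, and then N2* = 751 - 1.19·78.5 = 658.

N1* ≈ 78.5, N2* ≈ 658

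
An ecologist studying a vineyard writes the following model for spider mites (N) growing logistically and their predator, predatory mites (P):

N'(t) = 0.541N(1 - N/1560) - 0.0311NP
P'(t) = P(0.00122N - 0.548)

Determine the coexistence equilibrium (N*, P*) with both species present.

From dP/dt = 0 with P > 0: 0.00122N* = 0.548, so N* = 449.
Substitute into dN/dt = 0: 0.541(1 - 449/1560) = 0.0311P*.
The bracket is 0.712, giving P* = 0.385/0.0311 = 12.4.

N* ≈ 449, P* ≈ 12.4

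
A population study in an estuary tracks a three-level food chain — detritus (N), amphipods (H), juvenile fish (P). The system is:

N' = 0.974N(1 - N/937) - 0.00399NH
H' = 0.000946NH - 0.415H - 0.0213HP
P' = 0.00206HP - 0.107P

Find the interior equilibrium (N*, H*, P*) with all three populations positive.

From dP/dt = 0: 0.00206H* = 0.107, so H* = 51.9.
From dN/dt = 0: 0.974(1 - N*/937) = 0.00399·51.9, giving N* = 937·(1 - 0.213) = 738.
From dH/dt = 0: 0.000946·738 - 0.415 = 0.0213P*, so P* = 0.283/0.0213 = 13.3.

N* ≈ 738, H* ≈ 51.9, P* ≈ 13.3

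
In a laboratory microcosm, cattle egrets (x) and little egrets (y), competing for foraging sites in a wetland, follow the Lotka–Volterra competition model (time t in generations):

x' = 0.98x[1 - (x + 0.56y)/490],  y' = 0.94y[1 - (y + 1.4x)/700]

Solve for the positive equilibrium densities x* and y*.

x* ≈ 454, y* ≈ 64.8

Setting both brackets to zero gives the nullclines x + 0.56y = 490 and 1.4x + y = 700.
Substituting y = 700 - 1.4x into the first: x(1 - 0.56·1.4) = 490 - 0.56·700.
So x* = 98/0.216 = 454, and then y* = 700 - 1.4·454 = 64.8.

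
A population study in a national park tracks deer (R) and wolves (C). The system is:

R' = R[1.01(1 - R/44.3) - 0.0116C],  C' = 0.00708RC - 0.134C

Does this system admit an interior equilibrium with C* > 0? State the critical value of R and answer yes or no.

Threshold R = 18.9; K > 18.9, so yes, the predator persists.

The predator equation gives dC/dt > 0 only when R > 0.134/0.00708 = 18.9.
Without the predator, R → K = 44.3. Since 44.3 > 18.9, the predator can invade and persist.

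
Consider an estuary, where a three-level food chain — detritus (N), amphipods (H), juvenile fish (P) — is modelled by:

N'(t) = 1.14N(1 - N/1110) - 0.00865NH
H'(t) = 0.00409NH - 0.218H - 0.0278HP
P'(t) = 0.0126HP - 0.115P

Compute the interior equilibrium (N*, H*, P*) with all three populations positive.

From dP/dt = 0: 0.0126H* = 0.115, so H* = 9.13.
From dN/dt = 0: 1.14(1 - N*/1110) = 0.00865·9.13, giving N* = 1110·(1 - 0.0693) = 1030.
From dH/dt = 0: 0.00409·1030 - 0.218 = 0.0278P*, so P* = 4.01/0.0278 = 144.

N* ≈ 1030, H* ≈ 9.13, P* ≈ 144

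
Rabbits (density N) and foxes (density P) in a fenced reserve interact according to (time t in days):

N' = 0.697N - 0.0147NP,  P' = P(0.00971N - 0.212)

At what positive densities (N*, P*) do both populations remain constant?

N* ≈ 21.8, P* ≈ 47.4

Set dP/dt = 0 with P > 0: 0.00971N - 0.212 = 0, so N* = 0.212/0.00971 = 21.8.
Set dN/dt = 0 with N > 0: 0.697 - 0.0147P = 0, so P* = 0.697/0.0147 = 47.4.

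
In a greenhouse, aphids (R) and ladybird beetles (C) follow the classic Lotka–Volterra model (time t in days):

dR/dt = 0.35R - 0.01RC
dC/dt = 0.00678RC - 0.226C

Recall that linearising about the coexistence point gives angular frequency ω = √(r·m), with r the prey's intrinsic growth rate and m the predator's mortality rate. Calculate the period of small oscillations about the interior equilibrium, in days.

T ≈ 22.3 days

Here r = 0.35 and m = 0.226, so r·m = 0.0791.
ω = √0.0791 = 0.281 per day, hence T = 2π/ω ≈ 22.3 days.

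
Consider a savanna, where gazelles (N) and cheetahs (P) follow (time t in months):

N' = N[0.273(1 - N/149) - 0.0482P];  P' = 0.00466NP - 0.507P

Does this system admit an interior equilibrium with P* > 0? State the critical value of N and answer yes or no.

The predator equation gives dP/dt > 0 only when N > 0.507/0.00466 = 109.
Without the predator, N → K = 149. Since 149 > 109, the predator can invade and persist.

Threshold N = 109; K > 109, so yes, the predator persists.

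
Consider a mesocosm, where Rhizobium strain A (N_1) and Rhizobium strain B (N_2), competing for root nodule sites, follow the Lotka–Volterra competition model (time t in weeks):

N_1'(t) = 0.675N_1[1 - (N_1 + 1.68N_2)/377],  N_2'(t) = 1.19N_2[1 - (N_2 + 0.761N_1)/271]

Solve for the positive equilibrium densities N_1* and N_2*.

N_1* ≈ 281, N_2* ≈ 57.1

Setting both brackets to zero gives the nullclines N_1 + 1.68N_2 = 377 and 0.761N_1 + N_2 = 271.
Substituting N_2 = 271 - 0.761N_1 into the first: N_1(1 - 1.68·0.761) = 377 - 1.68·271.
So N_1* = -78.3/-0.278 = 281, and then N_2* = 271 - 0.761·281 = 57.1.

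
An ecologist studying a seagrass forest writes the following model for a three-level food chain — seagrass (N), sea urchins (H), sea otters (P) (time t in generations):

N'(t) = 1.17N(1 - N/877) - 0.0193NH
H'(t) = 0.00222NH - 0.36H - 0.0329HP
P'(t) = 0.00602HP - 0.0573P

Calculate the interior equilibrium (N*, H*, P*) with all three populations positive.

From dP/dt = 0: 0.00602H* = 0.0573, so H* = 9.52.
From dN/dt = 0: 1.17(1 - N*/877) = 0.0193·9.52, giving N* = 877·(1 - 0.157) = 739.
From dH/dt = 0: 0.00222·739 - 0.36 = 0.0329P*, so P* = 1.28/0.0329 = 38.9.

N* ≈ 739, H* ≈ 9.52, P* ≈ 38.9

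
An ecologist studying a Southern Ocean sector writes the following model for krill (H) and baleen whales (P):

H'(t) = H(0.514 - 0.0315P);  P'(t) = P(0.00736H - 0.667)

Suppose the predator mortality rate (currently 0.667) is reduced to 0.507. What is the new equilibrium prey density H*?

At the interior fixed point, setting dP/dt = 0 with P > 0 fixes H* = (predator death rate)/(HP coefficient) — independent of the other coefficients.
With the change, H* = 0.507/0.00736 = 68.9; it falls from 90.6.

H* ≈ 68.9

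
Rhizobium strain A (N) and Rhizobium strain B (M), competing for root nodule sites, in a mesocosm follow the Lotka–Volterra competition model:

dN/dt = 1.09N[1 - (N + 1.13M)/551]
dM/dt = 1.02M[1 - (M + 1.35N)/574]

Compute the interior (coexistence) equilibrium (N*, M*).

N* ≈ 186, M* ≈ 323

Setting both brackets to zero gives the nullclines N + 1.13M = 551 and 1.35N + M = 574.
Substituting M = 574 - 1.35N into the first: N(1 - 1.13·1.35) = 551 - 1.13·574.
So N* = -97.6/-0.525 = 186, and then M* = 574 - 1.35·186 = 323.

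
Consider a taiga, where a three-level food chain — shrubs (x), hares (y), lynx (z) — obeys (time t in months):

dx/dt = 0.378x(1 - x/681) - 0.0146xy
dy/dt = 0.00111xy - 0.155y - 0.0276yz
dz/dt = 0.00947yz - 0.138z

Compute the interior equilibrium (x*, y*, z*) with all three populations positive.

x* ≈ 298, y* ≈ 14.6, z* ≈ 6.36

From dz/dt = 0: 0.00947y* = 0.138, so y* = 14.6.
From dx/dt = 0: 0.378(1 - x*/681) = 0.0146·14.6, giving x* = 681·(1 - 0.563) = 298.
From dy/dt = 0: 0.00111·298 - 0.155 = 0.0276z*, so z* = 0.175/0.0276 = 6.36.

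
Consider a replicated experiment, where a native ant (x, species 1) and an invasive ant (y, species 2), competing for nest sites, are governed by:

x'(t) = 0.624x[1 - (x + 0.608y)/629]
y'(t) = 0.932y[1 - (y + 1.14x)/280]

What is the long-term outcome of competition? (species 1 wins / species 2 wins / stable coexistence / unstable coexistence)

species 1 excludes species 2

Compare the nullcline intercepts: K1/α12 = 629/0.608 = 1030 > K2 = 280; K2/α21 = 280/1.14 = 246 < K1 = 629.
Since the inequalities point opposite ways, species 1 can invade but species 2 cannot.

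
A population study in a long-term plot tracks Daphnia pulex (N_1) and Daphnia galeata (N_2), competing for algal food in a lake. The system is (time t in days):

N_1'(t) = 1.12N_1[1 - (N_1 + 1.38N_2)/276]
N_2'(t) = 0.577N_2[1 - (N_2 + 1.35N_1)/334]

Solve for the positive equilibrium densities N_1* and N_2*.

N_1* ≈ 214, N_2* ≈ 44.7

Setting both brackets to zero gives the nullclines N_1 + 1.38N_2 = 276 and 1.35N_1 + N_2 = 334.
Substituting N_2 = 334 - 1.35N_1 into the first: N_1(1 - 1.38·1.35) = 276 - 1.38·334.
So N_1* = -185/-0.863 = 214, and then N_2* = 334 - 1.35·214 = 44.7.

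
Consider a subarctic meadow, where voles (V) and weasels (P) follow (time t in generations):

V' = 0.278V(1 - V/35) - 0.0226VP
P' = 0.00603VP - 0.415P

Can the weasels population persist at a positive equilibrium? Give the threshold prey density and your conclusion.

The predator equation gives dP/dt > 0 only when V > 0.415/0.00603 = 68.8.
Without the predator, V → K = 35. Since 35 < 68.8, the predator cannot invade.

Threshold V = 68.8; K < 68.8, so no, the predator goes extinct.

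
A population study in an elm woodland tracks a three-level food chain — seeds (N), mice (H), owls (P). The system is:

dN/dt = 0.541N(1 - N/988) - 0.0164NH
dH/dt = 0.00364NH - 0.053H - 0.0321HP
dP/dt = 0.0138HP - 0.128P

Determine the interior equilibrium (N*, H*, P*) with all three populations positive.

From dP/dt = 0: 0.0138H* = 0.128, so H* = 9.28.
From dN/dt = 0: 0.541(1 - N*/988) = 0.0164·9.28, giving N* = 988·(1 - 0.281) = 710.
From dH/dt = 0: 0.00364·710 - 0.053 = 0.0321P*, so P* = 2.53/0.0321 = 78.9.

N* ≈ 710, H* ≈ 9.28, P* ≈ 78.9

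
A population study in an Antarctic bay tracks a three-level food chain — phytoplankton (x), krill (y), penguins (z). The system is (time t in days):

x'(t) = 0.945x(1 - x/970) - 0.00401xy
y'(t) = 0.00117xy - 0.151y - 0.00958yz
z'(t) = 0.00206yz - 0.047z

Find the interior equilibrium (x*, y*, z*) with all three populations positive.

From dz/dt = 0: 0.00206y* = 0.047, so y* = 22.8.
From dx/dt = 0: 0.945(1 - x*/970) = 0.00401·22.8, giving x* = 970·(1 - 0.0968) = 876.
From dy/dt = 0: 0.00117·876 - 0.151 = 0.00958z*, so z* = 0.874/0.00958 = 91.2.

x* ≈ 876, y* ≈ 22.8, z* ≈ 91.2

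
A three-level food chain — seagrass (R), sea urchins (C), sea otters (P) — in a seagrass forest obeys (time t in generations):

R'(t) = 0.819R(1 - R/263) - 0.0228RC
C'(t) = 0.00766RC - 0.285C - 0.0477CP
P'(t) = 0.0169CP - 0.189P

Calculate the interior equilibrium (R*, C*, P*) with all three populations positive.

R* ≈ 181, C* ≈ 11.2, P* ≈ 23.1

From dP/dt = 0: 0.0169C* = 0.189, so C* = 11.2.
From dR/dt = 0: 0.819(1 - R*/263) = 0.0228·11.2, giving R* = 263·(1 - 0.311) = 181.
From dC/dt = 0: 0.00766·181 - 0.285 = 0.0477P*, so P* = 1.1/0.0477 = 23.1.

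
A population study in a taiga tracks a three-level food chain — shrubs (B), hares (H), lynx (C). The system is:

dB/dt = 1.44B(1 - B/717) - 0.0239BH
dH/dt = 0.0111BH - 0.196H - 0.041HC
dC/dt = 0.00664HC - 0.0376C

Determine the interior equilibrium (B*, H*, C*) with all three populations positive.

B* ≈ 650, H* ≈ 5.66, C* ≈ 171

From dC/dt = 0: 0.00664H* = 0.0376, so H* = 5.66.
From dB/dt = 0: 1.44(1 - B*/717) = 0.0239·5.66, giving B* = 717·(1 - 0.094) = 650.
From dH/dt = 0: 0.0111·650 - 0.196 = 0.041C*, so C* = 7.01/0.041 = 171.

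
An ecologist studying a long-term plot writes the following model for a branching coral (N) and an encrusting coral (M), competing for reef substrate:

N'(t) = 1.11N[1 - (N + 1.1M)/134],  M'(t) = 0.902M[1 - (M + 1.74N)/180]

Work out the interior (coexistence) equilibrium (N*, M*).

N* ≈ 70, M* ≈ 58.2

Setting both brackets to zero gives the nullclines N + 1.1M = 134 and 1.74N + M = 180.
Substituting M = 180 - 1.74N into the first: N(1 - 1.1·1.74) = 134 - 1.1·180.
So N* = -64/-0.914 = 70, and then M* = 180 - 1.74·70 = 58.2.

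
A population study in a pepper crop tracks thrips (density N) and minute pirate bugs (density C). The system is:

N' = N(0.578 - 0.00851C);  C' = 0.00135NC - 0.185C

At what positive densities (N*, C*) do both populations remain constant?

N* ≈ 137, C* ≈ 67.9

Set dC/dt = 0 with C > 0: 0.00135N - 0.185 = 0, so N* = 0.185/0.00135 = 137.
Set dN/dt = 0 with N > 0: 0.578 - 0.00851C = 0, so C* = 0.578/0.00851 = 67.9.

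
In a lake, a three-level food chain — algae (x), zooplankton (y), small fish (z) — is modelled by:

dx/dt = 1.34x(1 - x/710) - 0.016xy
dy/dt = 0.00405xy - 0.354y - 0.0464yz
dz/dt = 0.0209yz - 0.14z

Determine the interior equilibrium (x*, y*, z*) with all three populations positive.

x* ≈ 653, y* ≈ 6.7, z* ≈ 49.4

From dz/dt = 0: 0.0209y* = 0.14, so y* = 6.7.
From dx/dt = 0: 1.34(1 - x*/710) = 0.016·6.7, giving x* = 710·(1 - 0.08) = 653.
From dy/dt = 0: 0.00405·653 - 0.354 = 0.0464z*, so z* = 2.29/0.0464 = 49.4.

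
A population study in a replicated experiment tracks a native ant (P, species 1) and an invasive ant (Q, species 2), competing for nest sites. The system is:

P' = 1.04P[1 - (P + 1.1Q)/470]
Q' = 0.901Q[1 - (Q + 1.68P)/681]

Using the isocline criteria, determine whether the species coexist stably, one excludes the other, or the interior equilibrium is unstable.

Compare the nullcline intercepts: K1/α12 = 470/1.1 = 427 < K2 = 681; K2/α21 = 681/1.68 = 405 < K1 = 470.
Since both are reversed, neither can invade when rare; the interior point is a saddle.

unstable coexistence (outcome depends on initial conditions)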